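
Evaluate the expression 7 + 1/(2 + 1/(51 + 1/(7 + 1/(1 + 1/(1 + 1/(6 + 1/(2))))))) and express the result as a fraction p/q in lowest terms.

163312/21789

Use the convergent recurrence hₖ = aₖ·hₖ₋₁ + hₖ₋₂ (and likewise for the denominators kₖ):
a_0 = 7: 7/1
a_1 = 2: 15/2
a_2 = 51: 772/103
a_3 = 7: 5419/723
a_4 = 1: 6191/826
a_5 = 1: 11610/1549
a_6 = 6: 75851/10120
a_7 = 2: 163312/21789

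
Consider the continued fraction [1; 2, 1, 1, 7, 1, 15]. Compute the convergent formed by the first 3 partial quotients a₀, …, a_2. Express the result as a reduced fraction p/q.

4/3

a_0 = 1: 1/1
a_1 = 2: 3/2
a_2 = 1: 4/3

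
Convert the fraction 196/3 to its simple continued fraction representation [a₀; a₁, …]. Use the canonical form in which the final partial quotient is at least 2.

[65; 3]

196 = 65·3 + 1, so a_0 = 65
3 = 3·1 + 0, so a_1 = 3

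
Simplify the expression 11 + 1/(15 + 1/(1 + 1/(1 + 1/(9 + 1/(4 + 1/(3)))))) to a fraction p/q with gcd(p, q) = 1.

Build up convergents one term at a time:
a_0 = 11: 11/1
a_1 = 15: 166/15
a_2 = 1: 177/16
a_3 = 1: 343/31
a_4 = 9: 3264/295
a_5 = 4: 13399/1211
a_6 = 3: 43461/3928

43461/3928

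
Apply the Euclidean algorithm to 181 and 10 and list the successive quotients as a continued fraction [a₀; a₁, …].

⌊181/10⌋ = 18, remainder 1
⌊10/1⌋ = 10, remainder 0

[18; 10]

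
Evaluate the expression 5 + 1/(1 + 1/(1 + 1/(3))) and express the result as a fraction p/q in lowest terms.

39/7

a_0 = 5: 5/1
a_1 = 1: 6/1
a_2 = 1: 11/2
a_3 = 3: 39/7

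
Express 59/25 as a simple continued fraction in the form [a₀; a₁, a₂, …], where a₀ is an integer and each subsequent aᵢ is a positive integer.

59 ÷ 25 → quotient 2, remainder 9
25 ÷ 9 → quotient 2, remainder 7
9 ÷ 7 → quotient 1, remainder 2
7 ÷ 2 → quotient 3, remainder 1
2 ÷ 1 → quotient 2, remainder 0

[2; 2, 1, 3, 2]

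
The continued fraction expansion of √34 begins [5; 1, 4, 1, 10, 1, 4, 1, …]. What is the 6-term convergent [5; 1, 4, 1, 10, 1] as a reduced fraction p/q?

a_0 = 5: 5/1
a_1 = 1: 6/1
a_2 = 4: 29/5
a_3 = 1: 35/6
a_4 = 10: 379/65
a_5 = 1: 414/71

414/71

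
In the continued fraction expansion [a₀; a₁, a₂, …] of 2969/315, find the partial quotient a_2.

Run the Euclidean algorithm, recording each quotient:
2969 ÷ 315 → quotient 9, remainder 134
315 ÷ 134 → quotient 2, remainder 47
134 ÷ 47 → quotient 2, remainder 40

2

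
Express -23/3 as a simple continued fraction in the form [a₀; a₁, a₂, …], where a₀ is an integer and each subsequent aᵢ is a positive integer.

[-8; 3]

-23 = -8·3 + 1, so a_0 = -8
3 = 3·1 + 0, so a_1 = 3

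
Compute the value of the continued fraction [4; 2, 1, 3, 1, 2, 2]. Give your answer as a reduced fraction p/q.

a_0 = 4: 4/1
a_1 = 2: 9/2
a_2 = 1: 13/3
a_3 = 3: 48/11
a_4 = 1: 61/14
a_5 = 2: 170/39
a_6 = 2: 401/92

401/92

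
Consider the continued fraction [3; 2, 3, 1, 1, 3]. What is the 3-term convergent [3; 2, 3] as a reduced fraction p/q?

a_0 = 3: 3/1
a_1 = 2: 7/2
a_2 = 3: 24/7

24/7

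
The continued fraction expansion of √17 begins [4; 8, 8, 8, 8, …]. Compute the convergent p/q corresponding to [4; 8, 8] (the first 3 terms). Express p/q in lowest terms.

Start with 8.
8 + 1/(8/1) = 8 + 1/8 = 65/8
4 + 1/(65/8) = 4 + 8/65 = 268/65

268/65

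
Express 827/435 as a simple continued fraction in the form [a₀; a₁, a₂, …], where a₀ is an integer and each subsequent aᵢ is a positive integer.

[1; 1, 9, 8, 1, 1, 2]

827 ÷ 435 → quotient 1, remainder 392
435 ÷ 392 → quotient 1, remainder 43
392 ÷ 43 → quotient 9, remainder 5
43 ÷ 5 → quotient 8, remainder 3
5 ÷ 3 → quotient 1, remainder 2
3 ÷ 2 → quotient 1, remainder 1
2 ÷ 1 → quotient 2, remainder 0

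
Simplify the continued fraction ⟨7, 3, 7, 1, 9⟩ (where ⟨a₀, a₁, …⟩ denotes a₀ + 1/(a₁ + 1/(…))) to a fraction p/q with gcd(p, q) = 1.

1808/247

Start with 9.
1 + 1/(9/1) = 1 + 1/9 = 10/9
7 + 1/(10/9) = 7 + 9/10 = 79/10
3 + 1/(79/10) = 3 + 10/79 = 247/79
7 + 1/(247/79) = 7 + 79/247 = 1808/247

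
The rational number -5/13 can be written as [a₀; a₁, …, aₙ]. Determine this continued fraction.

[-1; 1, 1, 1, 1, 2]

-5 = -1·13 + 8, so a_0 = -1
13 = 1·8 + 5, so a_1 = 1
8 = 1·5 + 3, so a_2 = 1
5 = 1·3 + 2, so a_3 = 1
3 = 1·2 + 1, so a_4 = 1
2 = 2·1 + 0, so a_5 = 2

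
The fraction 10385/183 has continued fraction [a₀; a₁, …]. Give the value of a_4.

Apply division with remainder until the remainder is 0:
⌊10385/183⌋ = 56, remainder 137
⌊183/137⌋ = 1, remainder 46
⌊137/46⌋ = 2, remainder 45
⌊46/45⌋ = 1, remainder 1
⌊45/1⌋ = 45, remainder 0

45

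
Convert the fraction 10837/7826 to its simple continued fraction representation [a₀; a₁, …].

10837 ÷ 7826 → quotient 1, remainder 3011
7826 ÷ 3011 → quotient 2, remainder 1804
3011 ÷ 1804 → quotient 1, remainder 1207
1804 ÷ 1207 → quotient 1, remainder 597
1207 ÷ 597 → quotient 2, remainder 13
597 ÷ 13 → quotient 45, remainder 12
13 ÷ 12 → quotient 1, remainder 1
12 ÷ 1 → quotient 12, remainder 0

[1; 2, 1, 1, 2, 45, 1, 12]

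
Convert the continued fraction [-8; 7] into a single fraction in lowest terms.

-55/7

Compute successive convergents:
a_0 = -8: -8/1
a_1 = 7: -55/7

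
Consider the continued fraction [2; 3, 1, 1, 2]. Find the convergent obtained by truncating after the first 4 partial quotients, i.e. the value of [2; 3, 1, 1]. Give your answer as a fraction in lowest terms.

16/7

a_0 = 2: 2/1
a_1 = 3: 7/3
a_2 = 1: 9/4
a_3 = 1: 16/7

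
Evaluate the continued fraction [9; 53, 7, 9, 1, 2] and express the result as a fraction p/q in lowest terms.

Start with 2.
1 + 1/(2/1) = 1 + 1/2 = 3/2
9 + 1/(3/2) = 9 + 2/3 = 29/3
7 + 1/(29/3) = 7 + 3/29 = 206/29
53 + 1/(206/29) = 53 + 29/206 = 10947/206
9 + 1/(10947/206) = 9 + 206/10947 = 98729/10947

98729/10947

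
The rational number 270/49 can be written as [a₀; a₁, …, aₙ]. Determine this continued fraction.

[5; 1, 1, 24]

270 ÷ 49 → quotient 5, remainder 25
49 ÷ 25 → quotient 1, remainder 24
25 ÷ 24 → quotient 1, remainder 1
24 ÷ 1 → quotient 24, remainder 0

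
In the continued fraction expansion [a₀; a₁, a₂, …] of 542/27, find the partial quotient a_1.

13

Apply division with remainder until the remainder is 0:
542 ÷ 27 → quotient 20, remainder 2
27 ÷ 2 → quotient 13, remainder 1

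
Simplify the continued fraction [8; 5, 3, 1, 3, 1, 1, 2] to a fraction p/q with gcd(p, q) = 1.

Start with 2.
1 + 1/(2/1) = 1 + 1/2 = 3/2
1 + 1/(3/2) = 1 + 2/3 = 5/3
3 + 1/(5/3) = 3 + 3/5 = 18/5
1 + 1/(18/5) = 1 + 5/18 = 23/18
3 + 1/(23/18) = 3 + 18/23 = 87/23
5 + 1/(87/23) = 5 + 23/87 = 458/87
8 + 1/(458/87) = 8 + 87/458 = 3751/458

3751/458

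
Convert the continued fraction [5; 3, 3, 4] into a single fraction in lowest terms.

228/43

Build up convergents one term at a time:
a_0 = 5: 5/1
a_1 = 3: 16/3
a_2 = 3: 53/10
a_3 = 4: 228/43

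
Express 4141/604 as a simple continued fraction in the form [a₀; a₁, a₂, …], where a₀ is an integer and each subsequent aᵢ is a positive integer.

[6; 1, 5, 1, 16, 2, 2]

4141 = 6·604 + 517, so a_0 = 6
604 = 1·517 + 87, so a_1 = 1
517 = 5·87 + 82, so a_2 = 5
87 = 1·82 + 5, so a_3 = 1
82 = 16·5 + 2, so a_4 = 16
5 = 2·2 + 1, so a_5 = 2
2 = 2·1 + 0, so a_6 = 2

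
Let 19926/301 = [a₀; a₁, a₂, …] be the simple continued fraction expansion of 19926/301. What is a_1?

⌊19926/301⌋ = 66, remainder 60
⌊301/60⌋ = 5, remainder 1

5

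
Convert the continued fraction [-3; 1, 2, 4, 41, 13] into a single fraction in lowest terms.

Start with 13.
41 + 1/(13/1) = 41 + 1/13 = 534/13
4 + 1/(534/13) = 4 + 13/534 = 2149/534
2 + 1/(2149/534) = 2 + 534/2149 = 4832/2149
1 + 1/(4832/2149) = 1 + 2149/4832 = 6981/4832
-3 + 1/(6981/4832) = -3 + 4832/6981 = -16111/6981

-16111/6981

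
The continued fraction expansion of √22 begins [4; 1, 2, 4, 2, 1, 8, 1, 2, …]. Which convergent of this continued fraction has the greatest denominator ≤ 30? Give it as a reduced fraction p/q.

List convergents until the denominator exceeds the bound:
a_0 = 4: 4/1  (≤ bound)
a_1 = 1: 5/1  (≤ bound)
a_2 = 2: 14/3  (≤ bound)
a_3 = 4: 61/13  (≤ bound)
a_4 = 2: 136/29  (≤ bound)
a_5 = 1: 197/42  (> 30, stop)

136/29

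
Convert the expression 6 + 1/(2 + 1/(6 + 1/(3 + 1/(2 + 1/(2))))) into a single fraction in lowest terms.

1493/231

Start with 2.
2 + 1/(2/1) = 2 + 1/2 = 5/2
3 + 1/(5/2) = 3 + 2/5 = 17/5
6 + 1/(17/5) = 6 + 5/17 = 107/17
2 + 1/(107/17) = 2 + 17/107 = 231/107
6 + 1/(231/107) = 6 + 107/231 = 1493/231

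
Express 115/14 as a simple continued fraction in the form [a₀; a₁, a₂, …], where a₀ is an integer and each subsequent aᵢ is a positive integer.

⌊115/14⌋ = 8, remainder 3
⌊14/3⌋ = 4, remainder 2
⌊3/2⌋ = 1, remainder 1
⌊2/1⌋ = 2, remainder 0

[8; 4, 1, 2]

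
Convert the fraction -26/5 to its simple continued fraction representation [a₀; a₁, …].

[-6; 1, 4]

⌊-26/5⌋ = -6, remainder 4
⌊5/4⌋ = 1, remainder 1
⌊4/1⌋ = 4, remainder 0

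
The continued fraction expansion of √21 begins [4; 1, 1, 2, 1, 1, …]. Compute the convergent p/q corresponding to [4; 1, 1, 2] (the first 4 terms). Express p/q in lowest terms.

23/5

Start with 2.
1 + 1/(2/1) = 1 + 1/2 = 3/2
1 + 1/(3/2) = 1 + 2/3 = 5/3
4 + 1/(5/3) = 4 + 3/5 = 23/5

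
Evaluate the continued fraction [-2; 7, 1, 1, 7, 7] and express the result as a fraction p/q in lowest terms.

-1505/806

Work from the innermost term outward:
Start with 7.
7 + 1/(7/1) = 7 + 1/7 = 50/7
1 + 1/(50/7) = 1 + 7/50 = 57/50
1 + 1/(57/50) = 1 + 50/57 = 107/57
7 + 1/(107/57) = 7 + 57/107 = 806/107
-2 + 1/(806/107) = -2 + 107/806 = -1505/806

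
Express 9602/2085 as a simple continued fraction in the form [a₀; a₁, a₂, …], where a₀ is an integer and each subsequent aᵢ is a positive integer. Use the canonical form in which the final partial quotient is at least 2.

[4; 1, 1, 1, 1, 6, 1, 54]

Repeatedly divide and take the remainder:
⌊9602/2085⌋ = 4, remainder 1262
⌊2085/1262⌋ = 1, remainder 823
⌊1262/823⌋ = 1, remainder 439
⌊823/439⌋ = 1, remainder 384
⌊439/384⌋ = 1, remainder 55
⌊384/55⌋ = 6, remainder 54
⌊55/54⌋ = 1, remainder 1
⌊54/1⌋ = 54, remainder 0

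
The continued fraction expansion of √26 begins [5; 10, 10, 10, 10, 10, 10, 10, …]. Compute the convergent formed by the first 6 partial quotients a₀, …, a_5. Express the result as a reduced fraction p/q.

a_0 = 5: 5/1
a_1 = 10: 51/10
a_2 = 10: 515/101
a_3 = 10: 5201/1020
a_4 = 10: 52525/10301
a_5 = 10: 530451/104030

530451/104030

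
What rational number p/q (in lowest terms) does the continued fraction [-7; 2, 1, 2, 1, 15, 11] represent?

Starting at the tail and folding back:
Start with 11.
15 + 1/(11/1) = 15 + 1/11 = 166/11
1 + 1/(166/11) = 1 + 11/166 = 177/166
2 + 1/(177/166) = 2 + 166/177 = 520/177
1 + 1/(520/177) = 1 + 177/520 = 697/520
2 + 1/(697/520) = 2 + 520/697 = 1914/697
-7 + 1/(1914/697) = -7 + 697/1914 = -12701/1914

-12701/1914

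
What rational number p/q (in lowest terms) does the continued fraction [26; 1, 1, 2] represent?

133/5

a_0 = 26: 26/1
a_1 = 1: 27/1
a_2 = 1: 53/2
a_3 = 2: 133/5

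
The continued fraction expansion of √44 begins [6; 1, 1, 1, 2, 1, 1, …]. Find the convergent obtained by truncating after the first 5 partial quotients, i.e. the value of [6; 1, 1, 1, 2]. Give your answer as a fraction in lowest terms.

Use the convergent recurrence hₖ = aₖ·hₖ₋₁ + hₖ₋₂ (and likewise for the denominators kₖ):
a_0 = 6: 6/1
a_1 = 1: 7/1
a_2 = 1: 13/2
a_3 = 1: 20/3
a_4 = 2: 53/8

53/8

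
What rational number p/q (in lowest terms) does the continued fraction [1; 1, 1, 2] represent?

8/5

Start with 2.
1 + 1/(2/1) = 1 + 1/2 = 3/2
1 + 1/(3/2) = 1 + 2/3 = 5/3
1 + 1/(5/3) = 1 + 3/5 = 8/5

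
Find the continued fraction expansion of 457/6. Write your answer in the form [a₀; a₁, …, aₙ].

⌊457/6⌋ = 76, remainder 1
⌊6/1⌋ = 6, remainder 0

[76; 6]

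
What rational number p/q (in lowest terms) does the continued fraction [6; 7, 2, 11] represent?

a_0 = 6: 6/1
a_1 = 7: 43/7
a_2 = 2: 92/15
a_3 = 11: 1055/172

1055/172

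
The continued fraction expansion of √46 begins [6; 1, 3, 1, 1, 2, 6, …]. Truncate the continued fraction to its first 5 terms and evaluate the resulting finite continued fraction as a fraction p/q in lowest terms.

61/9

Start with 1.
1 + 1/(1/1) = 1 + 1/1 = 2/1
3 + 1/(2/1) = 3 + 1/2 = 7/2
1 + 1/(7/2) = 1 + 2/7 = 9/7
6 + 1/(9/7) = 6 + 7/9 = 61/9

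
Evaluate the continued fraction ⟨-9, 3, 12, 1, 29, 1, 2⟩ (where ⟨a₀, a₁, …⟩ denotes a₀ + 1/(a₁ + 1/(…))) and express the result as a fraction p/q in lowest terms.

Use the convergent recurrence hₖ = aₖ·hₖ₋₁ + hₖ₋₂ (and likewise for the denominators kₖ):
a_0 = -9: -9/1
a_1 = 3: -26/3
a_2 = 12: -321/37
a_3 = 1: -347/40
a_4 = 29: -10384/1197
a_5 = 1: -10731/1237
a_6 = 2: -31846/3671

-31846/3671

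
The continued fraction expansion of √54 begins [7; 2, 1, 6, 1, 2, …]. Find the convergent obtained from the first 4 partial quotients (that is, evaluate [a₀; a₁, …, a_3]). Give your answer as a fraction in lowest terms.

a_0 = 7: 7/1
a_1 = 2: 15/2
a_2 = 1: 22/3
a_3 = 6: 147/20

147/20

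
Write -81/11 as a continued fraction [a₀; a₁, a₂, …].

[-8; 1, 1, 1, 3]

⌊-81/11⌋ = -8, remainder 7
⌊11/7⌋ = 1, remainder 4
⌊7/4⌋ = 1, remainder 3
⌊4/3⌋ = 1, remainder 1
⌊3/1⌋ = 3, remainder 0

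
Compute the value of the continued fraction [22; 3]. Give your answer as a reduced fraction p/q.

Build up convergents one term at a time:
a_0 = 22: 22/1
a_1 = 3: 67/3

67/3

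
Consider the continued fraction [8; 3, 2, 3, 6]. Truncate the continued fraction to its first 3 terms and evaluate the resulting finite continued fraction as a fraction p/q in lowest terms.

Work from the innermost term outward:
Start with 2.
3 + 1/(2/1) = 3 + 1/2 = 7/2
8 + 1/(7/2) = 8 + 2/7 = 58/7

58/7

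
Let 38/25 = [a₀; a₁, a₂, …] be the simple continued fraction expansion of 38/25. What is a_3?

38 = 1·25 + 13, so a_0 = 1
25 = 1·13 + 12, so a_1 = 1
13 = 1·12 + 1, so a_2 = 1
12 = 12·1 + 0, so a_3 = 12

12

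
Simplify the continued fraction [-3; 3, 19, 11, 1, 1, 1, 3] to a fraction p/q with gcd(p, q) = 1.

a_0 = -3: -3/1
a_1 = 3: -8/3
a_2 = 19: -155/58
a_3 = 11: -1713/641
a_4 = 1: -1868/699
a_5 = 1: -3581/1340
a_6 = 1: -5449/2039
a_7 = 3: -19928/7457

-19928/7457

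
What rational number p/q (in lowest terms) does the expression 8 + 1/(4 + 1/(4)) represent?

140/17

Start with 4.
4 + 1/(4/1) = 4 + 1/4 = 17/4
8 + 1/(17/4) = 8 + 4/17 = 140/17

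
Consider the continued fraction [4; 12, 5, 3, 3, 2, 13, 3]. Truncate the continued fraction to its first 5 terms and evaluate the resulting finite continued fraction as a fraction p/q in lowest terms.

Start with 3.
3 + 1/(3/1) = 3 + 1/3 = 10/3
5 + 1/(10/3) = 5 + 3/10 = 53/10
12 + 1/(53/10) = 12 + 10/53 = 646/53
4 + 1/(646/53) = 4 + 53/646 = 2637/646

2637/646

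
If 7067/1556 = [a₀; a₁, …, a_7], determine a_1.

Apply division with remainder until the remainder is 0:
7067 = 4·1556 + 843, so a_0 = 4
1556 = 1·843 + 713, so a_1 = 1

1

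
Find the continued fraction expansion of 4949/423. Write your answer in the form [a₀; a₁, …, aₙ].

[11; 1, 2, 3, 42]

4949 = 11·423 + 296, so a_0 = 11
423 = 1·296 + 127, so a_1 = 1
296 = 2·127 + 42, so a_2 = 2
127 = 3·42 + 1, so a_3 = 3
42 = 42·1 + 0, so a_4 = 42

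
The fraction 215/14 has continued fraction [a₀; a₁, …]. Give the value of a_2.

1

215 = 15·14 + 5, so a_0 = 15
14 = 2·5 + 4, so a_1 = 2
5 = 1·4 + 1, so a_2 = 1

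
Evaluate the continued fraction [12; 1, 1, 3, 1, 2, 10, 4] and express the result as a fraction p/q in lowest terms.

13326/1061

Starting at the tail and folding back:
Start with 4.
10 + 1/(4/1) = 10 + 1/4 = 41/4
2 + 1/(41/4) = 2 + 4/41 = 86/41
1 + 1/(86/41) = 1 + 41/86 = 127/86
3 + 1/(127/86) = 3 + 86/127 = 467/127
1 + 1/(467/127) = 1 + 127/467 = 594/467
1 + 1/(594/467) = 1 + 467/594 = 1061/594
12 + 1/(1061/594) = 12 + 594/1061 = 13326/1061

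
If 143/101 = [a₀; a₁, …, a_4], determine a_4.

8

⌊143/101⌋ = 1, remainder 42
⌊101/42⌋ = 2, remainder 17
⌊42/17⌋ = 2, remainder 8
⌊17/8⌋ = 2, remainder 1
⌊8/1⌋ = 8, remainder 0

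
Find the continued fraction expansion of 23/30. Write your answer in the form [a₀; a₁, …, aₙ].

[0; 1, 3, 3, 2]

Repeatedly divide and take the remainder:
23 ÷ 30 → quotient 0, remainder 23
30 ÷ 23 → quotient 1, remainder 7
23 ÷ 7 → quotient 3, remainder 2
7 ÷ 2 → quotient 3, remainder 1
2 ÷ 1 → quotient 2, remainder 0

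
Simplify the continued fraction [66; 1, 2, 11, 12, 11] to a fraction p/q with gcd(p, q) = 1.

a_0 = 66: 66/1
a_1 = 1: 67/1
a_2 = 2: 200/3
a_3 = 11: 2267/34
a_4 = 12: 27404/411
a_5 = 11: 303711/4555

303711/4555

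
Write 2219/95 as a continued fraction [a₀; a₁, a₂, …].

Repeatedly divide and take the remainder:
2219 = 23·95 + 34, so a_0 = 23
95 = 2·34 + 27, so a_1 = 2
34 = 1·27 + 7, so a_2 = 1
27 = 3·7 + 6, so a_3 = 3
7 = 1·6 + 1, so a_4 = 1
6 = 6·1 + 0, so a_5 = 6

[23; 2, 1, 3, 1, 6]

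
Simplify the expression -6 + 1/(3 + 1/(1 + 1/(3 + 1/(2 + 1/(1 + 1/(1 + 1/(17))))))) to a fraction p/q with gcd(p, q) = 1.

Start with 17.
1 + 1/(17/1) = 1 + 1/17 = 18/17
1 + 1/(18/17) = 1 + 17/18 = 35/18
2 + 1/(35/18) = 2 + 18/35 = 88/35
3 + 1/(88/35) = 3 + 35/88 = 299/88
1 + 1/(299/88) = 1 + 88/299 = 387/299
3 + 1/(387/299) = 3 + 299/387 = 1460/387
-6 + 1/(1460/387) = -6 + 387/1460 = -8373/1460

-8373/1460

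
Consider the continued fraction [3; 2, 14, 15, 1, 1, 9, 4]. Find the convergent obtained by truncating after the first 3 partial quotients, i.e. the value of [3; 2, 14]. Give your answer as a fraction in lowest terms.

a_0 = 3: 3/1
a_1 = 2: 7/2
a_2 = 14: 101/29

101/29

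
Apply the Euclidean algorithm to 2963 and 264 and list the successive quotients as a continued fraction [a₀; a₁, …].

[11; 4, 2, 9, 3]

⌊2963/264⌋ = 11, remainder 59
⌊264/59⌋ = 4, remainder 28
⌊59/28⌋ = 2, remainder 3
⌊28/3⌋ = 9, remainder 1
⌊3/1⌋ = 3, remainder 0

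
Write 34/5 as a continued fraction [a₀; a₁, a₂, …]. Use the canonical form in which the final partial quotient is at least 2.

Repeatedly divide and take the remainder:
⌊34/5⌋ = 6, remainder 4
⌊5/4⌋ = 1, remainder 1
⌊4/1⌋ = 4, remainder 0

[6; 1, 4]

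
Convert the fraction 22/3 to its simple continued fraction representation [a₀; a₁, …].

[7; 3]

⌊22/3⌋ = 7, remainder 1
⌊3/1⌋ = 3, remainder 0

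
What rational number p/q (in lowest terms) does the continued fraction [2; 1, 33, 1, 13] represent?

1453/489

Build up convergents one term at a time:
a_0 = 2: 2/1
a_1 = 1: 3/1
a_2 = 33: 101/34
a_3 = 1: 104/35
a_4 = 13: 1453/489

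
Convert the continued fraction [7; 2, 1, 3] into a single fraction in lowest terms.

a_0 = 7: 7/1
a_1 = 2: 15/2
a_2 = 1: 22/3
a_3 = 3: 81/11

81/11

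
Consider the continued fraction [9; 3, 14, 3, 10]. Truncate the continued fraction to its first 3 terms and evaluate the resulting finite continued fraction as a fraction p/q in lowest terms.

Collapse the nested fraction from the inside out:
Start with 14.
3 + 1/(14/1) = 3 + 1/14 = 43/14
9 + 1/(43/14) = 9 + 14/43 = 401/43

401/43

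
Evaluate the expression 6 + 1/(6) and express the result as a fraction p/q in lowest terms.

Starting at the tail and folding back:
Start with 6.
6 + 1/(6/1) = 6 + 1/6 = 37/6

37/6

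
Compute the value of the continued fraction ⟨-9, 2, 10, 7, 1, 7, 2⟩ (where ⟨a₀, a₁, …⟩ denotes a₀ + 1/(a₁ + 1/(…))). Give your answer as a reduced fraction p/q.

Starting at the tail and folding back:
Start with 2.
7 + 1/(2/1) = 7 + 1/2 = 15/2
1 + 1/(15/2) = 1 + 2/15 = 17/15
7 + 1/(17/15) = 7 + 15/17 = 134/17
10 + 1/(134/17) = 10 + 17/134 = 1357/134
2 + 1/(1357/134) = 2 + 134/1357 = 2848/1357
-9 + 1/(2848/1357) = -9 + 1357/2848 = -24275/2848

-24275/2848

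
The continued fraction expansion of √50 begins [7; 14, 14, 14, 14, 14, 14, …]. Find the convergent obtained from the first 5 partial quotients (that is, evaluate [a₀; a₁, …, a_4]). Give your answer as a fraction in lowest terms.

275807/39005

Start with 14.
14 + 1/(14/1) = 14 + 1/14 = 197/14
14 + 1/(197/14) = 14 + 14/197 = 2772/197
14 + 1/(2772/197) = 14 + 197/2772 = 39005/2772
7 + 1/(39005/2772) = 7 + 2772/39005 = 275807/39005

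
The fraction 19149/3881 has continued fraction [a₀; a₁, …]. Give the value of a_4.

4

⌊19149/3881⌋ = 4, remainder 3625
⌊3881/3625⌋ = 1, remainder 256
⌊3625/256⌋ = 14, remainder 41
⌊256/41⌋ = 6, remainder 10
⌊41/10⌋ = 4, remainder 1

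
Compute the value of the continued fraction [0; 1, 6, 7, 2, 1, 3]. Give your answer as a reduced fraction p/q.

Start with 3.
1 + 1/(3/1) = 1 + 1/3 = 4/3
2 + 1/(4/3) = 2 + 3/4 = 11/4
7 + 1/(11/4) = 7 + 4/11 = 81/11
6 + 1/(81/11) = 6 + 11/81 = 497/81
1 + 1/(497/81) = 1 + 81/497 = 578/497
0 + 1/(578/497) = 0 + 497/578 = 497/578

497/578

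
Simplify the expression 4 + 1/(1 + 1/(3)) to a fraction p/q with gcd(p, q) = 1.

19/4

Start with 3.
1 + 1/(3/1) = 1 + 1/3 = 4/3
4 + 1/(4/3) = 4 + 3/4 = 19/4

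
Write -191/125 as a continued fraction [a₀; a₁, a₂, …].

[-2; 2, 8, 2, 3]

Apply division with remainder until the remainder is 0:
-191 = -2·125 + 59, so a_0 = -2
125 = 2·59 + 7, so a_1 = 2
59 = 8·7 + 3, so a_2 = 8
7 = 2·3 + 1, so a_3 = 2
3 = 3·1 + 0, so a_4 = 3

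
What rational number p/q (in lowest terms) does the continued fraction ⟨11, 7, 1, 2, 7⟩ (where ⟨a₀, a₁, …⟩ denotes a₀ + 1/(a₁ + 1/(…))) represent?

1881/169

Starting at the tail and folding back:
Start with 7.
2 + 1/(7/1) = 2 + 1/7 = 15/7
1 + 1/(15/7) = 1 + 7/15 = 22/15
7 + 1/(22/15) = 7 + 15/22 = 169/22
11 + 1/(169/22) = 11 + 22/169 = 1881/169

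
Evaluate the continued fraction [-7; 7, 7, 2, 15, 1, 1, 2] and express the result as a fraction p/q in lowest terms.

a_0 = -7: -7/1
a_1 = 7: -48/7
a_2 = 7: -343/50
a_3 = 2: -734/107
a_4 = 15: -11353/1655
a_5 = 1: -12087/1762
a_6 = 1: -23440/3417
a_7 = 2: -58967/8596

-58967/8596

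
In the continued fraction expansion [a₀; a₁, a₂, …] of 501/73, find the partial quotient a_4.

501 ÷ 73 → quotient 6, remainder 63
73 ÷ 63 → quotient 1, remainder 10
63 ÷ 10 → quotient 6, remainder 3
10 ÷ 3 → quotient 3, remainder 1
3 ÷ 1 → quotient 3, remainder 0

3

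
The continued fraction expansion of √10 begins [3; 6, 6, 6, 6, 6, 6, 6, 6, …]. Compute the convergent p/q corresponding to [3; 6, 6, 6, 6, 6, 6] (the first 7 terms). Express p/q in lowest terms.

168717/53353

Build up convergents one term at a time:
a_0 = 3: 3/1
a_1 = 6: 19/6
a_2 = 6: 117/37
a_3 = 6: 721/228
a_4 = 6: 4443/1405
a_5 = 6: 27379/8658
a_6 = 6: 168717/53353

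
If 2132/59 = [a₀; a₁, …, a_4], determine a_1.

7

⌊2132/59⌋ = 36, remainder 8
⌊59/8⌋ = 7, remainder 3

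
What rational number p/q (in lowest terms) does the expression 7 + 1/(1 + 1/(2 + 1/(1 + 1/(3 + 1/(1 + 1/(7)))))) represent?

Start with 7.
1 + 1/(7/1) = 1 + 1/7 = 8/7
3 + 1/(8/7) = 3 + 7/8 = 31/8
1 + 1/(31/8) = 1 + 8/31 = 39/31
2 + 1/(39/31) = 2 + 31/39 = 109/39
1 + 1/(109/39) = 1 + 39/109 = 148/109
7 + 1/(148/109) = 7 + 109/148 = 1145/148

1145/148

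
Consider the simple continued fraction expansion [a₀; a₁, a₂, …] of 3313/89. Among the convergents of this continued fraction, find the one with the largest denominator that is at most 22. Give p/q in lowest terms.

335/9

List convergents until the denominator exceeds the bound:
a_0 = 37: 37/1  (≤ bound)
a_1 = 4: 149/4  (≤ bound)
a_2 = 2: 335/9  (≤ bound)
a_3 = 4: 1489/40  (> 22, stop)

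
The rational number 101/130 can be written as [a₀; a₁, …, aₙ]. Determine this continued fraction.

[0; 1, 3, 2, 14]

101 ÷ 130 → quotient 0, remainder 101
130 ÷ 101 → quotient 1, remainder 29
101 ÷ 29 → quotient 3, remainder 14
29 ÷ 14 → quotient 2, remainder 1
14 ÷ 1 → quotient 14, remainder 0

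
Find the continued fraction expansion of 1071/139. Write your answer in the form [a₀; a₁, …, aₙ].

1071 ÷ 139 → quotient 7, remainder 98
139 ÷ 98 → quotient 1, remainder 41
98 ÷ 41 → quotient 2, remainder 16
41 ÷ 16 → quotient 2, remainder 9
16 ÷ 9 → quotient 1, remainder 7
9 ÷ 7 → quotient 1, remainder 2
7 ÷ 2 → quotient 3, remainder 1
2 ÷ 1 → quotient 2, remainder 0

[7; 1, 2, 2, 1, 1, 3, 2]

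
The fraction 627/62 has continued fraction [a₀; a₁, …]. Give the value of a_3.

6

Run the Euclidean algorithm, recording each quotient:
⌊627/62⌋ = 10, remainder 7
⌊62/7⌋ = 8, remainder 6
⌊7/6⌋ = 1, remainder 1
⌊6/1⌋ = 6, remainder 0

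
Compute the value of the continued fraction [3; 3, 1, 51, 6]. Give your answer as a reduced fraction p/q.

Collapse the nested fraction from the inside out:
Start with 6.
51 + 1/(6/1) = 51 + 1/6 = 307/6
1 + 1/(307/6) = 1 + 6/307 = 313/307
3 + 1/(313/307) = 3 + 307/313 = 1246/313
3 + 1/(1246/313) = 3 + 313/1246 = 4051/1246

4051/1246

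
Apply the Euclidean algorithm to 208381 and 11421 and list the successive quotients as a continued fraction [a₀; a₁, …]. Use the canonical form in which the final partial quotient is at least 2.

Repeatedly divide and take the remainder:
208381 = 18·11421 + 2803, so a_0 = 18
11421 = 4·2803 + 209, so a_1 = 4
2803 = 13·209 + 86, so a_2 = 13
209 = 2·86 + 37, so a_3 = 2
86 = 2·37 + 12, so a_4 = 2
37 = 3·12 + 1, so a_5 = 3
12 = 12·1 + 0, so a_6 = 12

[18; 4, 13, 2, 2, 3, 12]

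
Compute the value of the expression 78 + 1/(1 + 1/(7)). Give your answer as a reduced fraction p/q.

631/8

Work from the innermost term outward:
Start with 7.
1 + 1/(7/1) = 1 + 1/7 = 8/7
78 + 1/(8/7) = 78 + 7/8 = 631/8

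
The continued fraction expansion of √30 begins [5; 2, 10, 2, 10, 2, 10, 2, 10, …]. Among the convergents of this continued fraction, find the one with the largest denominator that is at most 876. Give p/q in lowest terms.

2525/461

List convergents until the denominator exceeds the bound:
a_0 = 5: 5/1  (≤ bound)
a_1 = 2: 11/2  (≤ bound)
a_2 = 10: 115/21  (≤ bound)
a_3 = 2: 241/44  (≤ bound)
a_4 = 10: 2525/461  (≤ bound)
a_5 = 2: 5291/966  (> 876, stop)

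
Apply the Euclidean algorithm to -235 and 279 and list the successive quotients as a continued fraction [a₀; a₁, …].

Run the Euclidean algorithm, recording each quotient:
-235 ÷ 279 → quotient -1, remainder 44
279 ÷ 44 → quotient 6, remainder 15
44 ÷ 15 → quotient 2, remainder 14
15 ÷ 14 → quotient 1, remainder 1
14 ÷ 1 → quotient 14, remainder 0

[-1; 6, 2, 1, 14]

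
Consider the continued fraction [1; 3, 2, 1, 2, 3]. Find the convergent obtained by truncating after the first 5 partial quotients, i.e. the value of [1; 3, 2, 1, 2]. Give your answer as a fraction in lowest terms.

Use the convergent recurrence hₖ = aₖ·hₖ₋₁ + hₖ₋₂ (and likewise for the denominators kₖ):
a_0 = 1: 1/1
a_1 = 3: 4/3
a_2 = 2: 9/7
a_3 = 1: 13/10
a_4 = 2: 35/27

35/27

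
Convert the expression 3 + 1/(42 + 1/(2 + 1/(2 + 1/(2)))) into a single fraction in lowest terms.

1539/509

Use the convergent recurrence hₖ = aₖ·hₖ₋₁ + hₖ₋₂ (and likewise for the denominators kₖ):
a_0 = 3: 3/1
a_1 = 42: 127/42
a_2 = 2: 257/85
a_3 = 2: 641/212
a_4 = 2: 1539/509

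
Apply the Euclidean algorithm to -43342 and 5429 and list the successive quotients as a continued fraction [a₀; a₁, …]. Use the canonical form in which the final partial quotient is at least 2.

[-8; 60, 3, 9, 1, 2]

Repeatedly divide and take the remainder:
-43342 = -8·5429 + 90, so a_0 = -8
5429 = 60·90 + 29, so a_1 = 60
90 = 3·29 + 3, so a_2 = 3
29 = 9·3 + 2, so a_3 = 9
3 = 1·2 + 1, so a_4 = 1
2 = 2·1 + 0, so a_5 = 2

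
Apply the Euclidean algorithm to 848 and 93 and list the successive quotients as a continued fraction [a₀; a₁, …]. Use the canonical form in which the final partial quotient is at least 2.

848 = 9·93 + 11, so a_0 = 9
93 = 8·11 + 5, so a_1 = 8
11 = 2·5 + 1, so a_2 = 2
5 = 5·1 + 0, so a_3 = 5

[9; 8, 2, 5]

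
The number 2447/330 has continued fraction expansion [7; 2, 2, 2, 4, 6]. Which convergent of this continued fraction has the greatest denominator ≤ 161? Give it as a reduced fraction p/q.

393/53

List convergents until the denominator exceeds the bound:
a_0 = 7: 7/1  (≤ bound)
a_1 = 2: 15/2  (≤ bound)
a_2 = 2: 37/5  (≤ bound)
a_3 = 2: 89/12  (≤ bound)
a_4 = 4: 393/53  (≤ bound)
a_5 = 6: 2447/330  (> 161, stop)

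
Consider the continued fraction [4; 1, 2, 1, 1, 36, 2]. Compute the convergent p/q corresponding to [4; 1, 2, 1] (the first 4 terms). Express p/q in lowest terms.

Start with 1.
2 + 1/(1/1) = 2 + 1/1 = 3/1
1 + 1/(3/1) = 1 + 1/3 = 4/3
4 + 1/(4/3) = 4 + 3/4 = 19/4

19/4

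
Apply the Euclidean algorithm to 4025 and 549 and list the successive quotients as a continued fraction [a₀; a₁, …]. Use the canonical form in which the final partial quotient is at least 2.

[7; 3, 60, 1, 2]

Repeatedly divide and take the remainder:
⌊4025/549⌋ = 7, remainder 182
⌊549/182⌋ = 3, remainder 3
⌊182/3⌋ = 60, remainder 2
⌊3/2⌋ = 1, remainder 1
⌊2/1⌋ = 2, remainder 0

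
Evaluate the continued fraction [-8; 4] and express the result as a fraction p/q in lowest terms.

-31/4

Use the convergent recurrence hₖ = aₖ·hₖ₋₁ + hₖ₋₂ (and likewise for the denominators kₖ):
a_0 = -8: -8/1
a_1 = 4: -31/4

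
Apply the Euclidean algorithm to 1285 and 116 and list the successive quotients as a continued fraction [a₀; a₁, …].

[11; 12, 1, 8]

⌊1285/116⌋ = 11, remainder 9
⌊116/9⌋ = 12, remainder 8
⌊9/8⌋ = 1, remainder 1
⌊8/1⌋ = 8, remainder 0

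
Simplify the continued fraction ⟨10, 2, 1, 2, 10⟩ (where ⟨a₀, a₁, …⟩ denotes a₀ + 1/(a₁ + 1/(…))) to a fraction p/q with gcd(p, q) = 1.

861/83

a_0 = 10: 10/1
a_1 = 2: 21/2
a_2 = 1: 31/3
a_3 = 2: 83/8
a_4 = 10: 861/83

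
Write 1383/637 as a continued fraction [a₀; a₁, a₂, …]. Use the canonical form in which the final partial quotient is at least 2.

[2; 5, 1, 5, 2, 2, 3]

Repeatedly divide and take the remainder:
1383 ÷ 637 → quotient 2, remainder 109
637 ÷ 109 → quotient 5, remainder 92
109 ÷ 92 → quotient 1, remainder 17
92 ÷ 17 → quotient 5, remainder 7
17 ÷ 7 → quotient 2, remainder 3
7 ÷ 3 → quotient 2, remainder 1
3 ÷ 1 → quotient 3, remainder 0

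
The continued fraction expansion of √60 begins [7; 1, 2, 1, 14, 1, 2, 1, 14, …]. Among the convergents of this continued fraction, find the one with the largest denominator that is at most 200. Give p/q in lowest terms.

1433/185

a_0 = 7: 7/1  (≤ bound)
a_1 = 1: 8/1  (≤ bound)
a_2 = 2: 23/3  (≤ bound)
a_3 = 1: 31/4  (≤ bound)
a_4 = 14: 457/59  (≤ bound)
a_5 = 1: 488/63  (≤ bound)
a_6 = 2: 1433/185  (≤ bound)
a_7 = 1: 1921/248  (> 200, stop)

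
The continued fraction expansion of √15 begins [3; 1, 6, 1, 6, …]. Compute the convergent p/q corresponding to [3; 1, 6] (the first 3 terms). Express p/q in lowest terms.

Start with 6.
1 + 1/(6/1) = 1 + 1/6 = 7/6
3 + 1/(7/6) = 3 + 6/7 = 27/7

27/7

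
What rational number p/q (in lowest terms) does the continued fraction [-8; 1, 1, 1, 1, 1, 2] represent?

Collapse the nested fraction from the inside out:
Start with 2.
1 + 1/(2/1) = 1 + 1/2 = 3/2
1 + 1/(3/2) = 1 + 2/3 = 5/3
1 + 1/(5/3) = 1 + 3/5 = 8/5
1 + 1/(8/5) = 1 + 5/8 = 13/8
1 + 1/(13/8) = 1 + 8/13 = 21/13
-8 + 1/(21/13) = -8 + 13/21 = -155/21

-155/21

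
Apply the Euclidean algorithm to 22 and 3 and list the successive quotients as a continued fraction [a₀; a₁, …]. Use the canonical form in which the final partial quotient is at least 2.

Repeatedly divide and take the remainder:
22 = 7·3 + 1, so a_0 = 7
3 = 3·1 + 0, so a_1 = 3

[7; 3]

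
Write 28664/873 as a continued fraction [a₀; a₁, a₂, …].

[32; 1, 5, 48, 3]

28664 = 32·873 + 728, so a_0 = 32
873 = 1·728 + 145, so a_1 = 1
728 = 5·145 + 3, so a_2 = 5
145 = 48·3 + 1, so a_3 = 48
3 = 3·1 + 0, so a_4 = 3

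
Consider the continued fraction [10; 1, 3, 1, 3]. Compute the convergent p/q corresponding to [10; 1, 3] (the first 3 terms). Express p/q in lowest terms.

Start with 3.
1 + 1/(3/1) = 1 + 1/3 = 4/3
10 + 1/(4/3) = 10 + 3/4 = 43/4

43/4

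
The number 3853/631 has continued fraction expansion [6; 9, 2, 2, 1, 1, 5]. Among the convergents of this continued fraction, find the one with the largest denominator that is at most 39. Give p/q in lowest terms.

List convergents until the denominator exceeds the bound:
a_0 = 6: 6/1  (≤ bound)
a_1 = 9: 55/9  (≤ bound)
a_2 = 2: 116/19  (≤ bound)
a_3 = 2: 287/47  (> 39, stop)

116/19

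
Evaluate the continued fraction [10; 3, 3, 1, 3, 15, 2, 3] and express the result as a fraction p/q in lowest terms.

Use the convergent recurrence hₖ = aₖ·hₖ₋₁ + hₖ₋₂ (and likewise for the denominators kₖ):
a_0 = 10: 10/1
a_1 = 3: 31/3
a_2 = 3: 103/10
a_3 = 1: 134/13
a_4 = 3: 505/49
a_5 = 15: 7709/748
a_6 = 2: 15923/1545
a_7 = 3: 55478/5383

55478/5383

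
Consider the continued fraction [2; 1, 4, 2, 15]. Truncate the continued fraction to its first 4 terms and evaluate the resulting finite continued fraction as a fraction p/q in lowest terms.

Starting at the tail and folding back:
Start with 2.
4 + 1/(2/1) = 4 + 1/2 = 9/2
1 + 1/(9/2) = 1 + 2/9 = 11/9
2 + 1/(11/9) = 2 + 9/11 = 31/11

31/11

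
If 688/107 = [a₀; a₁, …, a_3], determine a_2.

3

Repeatedly divide and take the remainder:
688 ÷ 107 → quotient 6, remainder 46
107 ÷ 46 → quotient 2, remainder 15
46 ÷ 15 → quotient 3, remainder 1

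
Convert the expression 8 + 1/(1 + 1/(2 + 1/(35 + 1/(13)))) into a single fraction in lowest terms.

11973/1381

Compute successive convergents:
a_0 = 8: 8/1
a_1 = 1: 9/1
a_2 = 2: 26/3
a_3 = 35: 919/106
a_4 = 13: 11973/1381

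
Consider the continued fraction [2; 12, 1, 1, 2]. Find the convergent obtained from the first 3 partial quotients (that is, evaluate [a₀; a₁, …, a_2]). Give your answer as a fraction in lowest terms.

27/13

Start with 1.
12 + 1/(1/1) = 12 + 1/1 = 13/1
2 + 1/(13/1) = 2 + 1/13 = 27/13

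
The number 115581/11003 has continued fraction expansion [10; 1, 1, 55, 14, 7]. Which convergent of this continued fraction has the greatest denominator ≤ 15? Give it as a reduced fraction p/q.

a_0 = 10: 10/1  (≤ bound)
a_1 = 1: 11/1  (≤ bound)
a_2 = 1: 21/2  (≤ bound)
a_3 = 55: 1166/111  (> 15, stop)

21/2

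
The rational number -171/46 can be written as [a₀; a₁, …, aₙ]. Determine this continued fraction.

-171 = -4·46 + 13, so a_0 = -4
46 = 3·13 + 7, so a_1 = 3
13 = 1·7 + 6, so a_2 = 1
7 = 1·6 + 1, so a_3 = 1
6 = 6·1 + 0, so a_4 = 6

[-4; 3, 1, 1, 6]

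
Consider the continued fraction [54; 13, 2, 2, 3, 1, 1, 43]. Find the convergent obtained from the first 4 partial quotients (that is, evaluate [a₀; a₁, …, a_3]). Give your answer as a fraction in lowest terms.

3623/67

Start with 2.
2 + 1/(2/1) = 2 + 1/2 = 5/2
13 + 1/(5/2) = 13 + 2/5 = 67/5
54 + 1/(67/5) = 54 + 5/67 = 3623/67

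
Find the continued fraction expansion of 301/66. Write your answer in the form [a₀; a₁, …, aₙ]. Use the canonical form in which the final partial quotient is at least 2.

[4; 1, 1, 3, 1, 1, 1, 2]

⌊301/66⌋ = 4, remainder 37
⌊66/37⌋ = 1, remainder 29
⌊37/29⌋ = 1, remainder 8
⌊29/8⌋ = 3, remainder 5
⌊8/5⌋ = 1, remainder 3
⌊5/3⌋ = 1, remainder 2
⌊3/2⌋ = 1, remainder 1
⌊2/1⌋ = 2, remainder 0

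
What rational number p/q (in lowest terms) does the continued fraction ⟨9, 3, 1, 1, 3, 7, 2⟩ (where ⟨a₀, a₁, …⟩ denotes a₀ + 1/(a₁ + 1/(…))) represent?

3610/389

a_0 = 9: 9/1
a_1 = 3: 28/3
a_2 = 1: 37/4
a_3 = 1: 65/7
a_4 = 3: 232/25
a_5 = 7: 1689/182
a_6 = 2: 3610/389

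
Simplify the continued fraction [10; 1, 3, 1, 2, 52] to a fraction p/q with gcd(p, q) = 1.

Start with 52.
2 + 1/(52/1) = 2 + 1/52 = 105/52
1 + 1/(105/52) = 1 + 52/105 = 157/105
3 + 1/(157/105) = 3 + 105/157 = 576/157
1 + 1/(576/157) = 1 + 157/576 = 733/576
10 + 1/(733/576) = 10 + 576/733 = 7906/733

7906/733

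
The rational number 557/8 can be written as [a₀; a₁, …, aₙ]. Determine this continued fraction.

[69; 1, 1, 1, 2]

Run the Euclidean algorithm, recording each quotient:
⌊557/8⌋ = 69, remainder 5
⌊8/5⌋ = 1, remainder 3
⌊5/3⌋ = 1, remainder 2
⌊3/2⌋ = 1, remainder 1
⌊2/1⌋ = 2, remainder 0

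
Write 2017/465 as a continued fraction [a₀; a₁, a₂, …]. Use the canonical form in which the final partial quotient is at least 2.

[4; 2, 1, 25, 6]

Apply division with remainder until the remainder is 0:
2017 ÷ 465 → quotient 4, remainder 157
465 ÷ 157 → quotient 2, remainder 151
157 ÷ 151 → quotient 1, remainder 6
151 ÷ 6 → quotient 25, remainder 1
6 ÷ 1 → quotient 6, remainder 0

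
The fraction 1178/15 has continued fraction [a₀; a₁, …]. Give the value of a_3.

Apply division with remainder until the remainder is 0:
1178 = 78·15 + 8, so a_0 = 78
15 = 1·8 + 7, so a_1 = 1
8 = 1·7 + 1, so a_2 = 1
7 = 7·1 + 0, so a_3 = 7

7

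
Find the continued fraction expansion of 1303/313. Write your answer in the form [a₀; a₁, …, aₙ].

Repeatedly divide and take the remainder:
⌊1303/313⌋ = 4, remainder 51
⌊313/51⌋ = 6, remainder 7
⌊51/7⌋ = 7, remainder 2
⌊7/2⌋ = 3, remainder 1
⌊2/1⌋ = 2, remainder 0

[4; 6, 7, 3, 2]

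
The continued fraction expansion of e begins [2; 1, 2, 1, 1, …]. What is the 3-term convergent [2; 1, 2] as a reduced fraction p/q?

8/3

Starting at the tail and folding back:
Start with 2.
1 + 1/(2/1) = 1 + 1/2 = 3/2
2 + 1/(3/2) = 2 + 2/3 = 8/3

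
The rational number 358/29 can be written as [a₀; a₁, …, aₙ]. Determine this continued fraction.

358 = 12·29 + 10, so a_0 = 12
29 = 2·10 + 9, so a_1 = 2
10 = 1·9 + 1, so a_2 = 1
9 = 9·1 + 0, so a_3 = 9

[12; 2, 1, 9]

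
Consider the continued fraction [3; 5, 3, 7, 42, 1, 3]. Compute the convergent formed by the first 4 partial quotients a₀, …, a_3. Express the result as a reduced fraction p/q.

Start with 7.
3 + 1/(7/1) = 3 + 1/7 = 22/7
5 + 1/(22/7) = 5 + 7/22 = 117/22
3 + 1/(117/22) = 3 + 22/117 = 373/117

373/117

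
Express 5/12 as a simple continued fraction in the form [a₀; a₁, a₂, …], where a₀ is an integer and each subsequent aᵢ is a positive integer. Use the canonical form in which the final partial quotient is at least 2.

[0; 2, 2, 2]

Apply division with remainder until the remainder is 0:
⌊5/12⌋ = 0, remainder 5
⌊12/5⌋ = 2, remainder 2
⌊5/2⌋ = 2, remainder 1
⌊2/1⌋ = 2, remainder 0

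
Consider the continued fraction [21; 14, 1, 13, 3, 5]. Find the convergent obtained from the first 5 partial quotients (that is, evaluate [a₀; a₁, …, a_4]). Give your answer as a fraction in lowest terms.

13525/642

a_0 = 21: 21/1
a_1 = 14: 295/14
a_2 = 1: 316/15
a_3 = 13: 4403/209
a_4 = 3: 13525/642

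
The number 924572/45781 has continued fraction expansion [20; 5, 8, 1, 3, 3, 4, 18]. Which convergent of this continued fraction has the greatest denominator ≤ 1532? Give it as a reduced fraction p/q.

11774/583

List convergents until the denominator exceeds the bound:
a_0 = 20: 20/1  (≤ bound)
a_1 = 5: 101/5  (≤ bound)
a_2 = 8: 828/41  (≤ bound)
a_3 = 1: 929/46  (≤ bound)
a_4 = 3: 3615/179  (≤ bound)
a_5 = 3: 11774/583  (≤ bound)
a_6 = 4: 50711/2511  (> 1532, stop)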